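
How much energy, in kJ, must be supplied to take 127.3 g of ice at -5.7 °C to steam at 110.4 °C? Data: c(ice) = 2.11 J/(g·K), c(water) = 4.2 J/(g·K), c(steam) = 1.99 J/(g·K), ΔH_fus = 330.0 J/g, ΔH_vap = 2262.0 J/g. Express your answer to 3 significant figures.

q = 388 kJ

q1 (heat ice -5.7→0.0 °C): 127.3 × 2.11 × 5.7 = 1531 J
q2 (melt at 0 °C): 127.3 × 330.0 = 42009 J
q3 (heat water 0.0→100.0 °C): 127.3 × 4.2 × 100.0 = 53466 J
q4 (vaporize at 100 °C): 127.3 × 2262.0 = 287953 J
q5 (heat steam 100.0→110.4 °C): 127.3 × 1.99 × 10.4 = 2635 J
Total: 1531 + 42009 + 53466 + 287953 + 2635 = 387594 J = 388 kJ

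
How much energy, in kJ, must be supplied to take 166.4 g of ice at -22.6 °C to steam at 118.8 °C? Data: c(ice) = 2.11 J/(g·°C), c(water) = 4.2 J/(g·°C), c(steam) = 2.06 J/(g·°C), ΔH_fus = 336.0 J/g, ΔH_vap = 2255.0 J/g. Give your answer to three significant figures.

q = 515 kJ

q1 (heat ice -22.6→0.0 °C): 166.4 × 2.11 × 22.6 = 7935 J
q2 (melt at 0 °C): 166.4 × 336.0 = 55910 J
q3 (heat water 0.0→100.0 °C): 166.4 × 4.2 × 100.0 = 69888 J
q4 (vaporize at 100 °C): 166.4 × 2255.0 = 375232 J
q5 (heat steam 100.0→118.8 °C): 166.4 × 2.06 × 18.8 = 6444 J
Total: 7935 + 55910 + 69888 + 375232 + 6444 = 515409 J = 515 kJ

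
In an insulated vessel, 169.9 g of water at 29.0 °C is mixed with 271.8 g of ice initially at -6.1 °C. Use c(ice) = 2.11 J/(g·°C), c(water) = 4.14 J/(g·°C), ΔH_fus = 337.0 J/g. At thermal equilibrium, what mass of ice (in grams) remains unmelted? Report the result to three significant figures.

Heat to warm all ice to 0 °C: 271.8×2.11×6.1 = 3498.3 J
Heat released by water cooling to 0 °C: 169.9×4.14×29.0 = 20398 J
20398 J < 3498.3 + 271.8×337.0 = 95094.9 J, so not all ice melts; final T = 0 °C.
Heat left for melting: 20398 − 3498.3 = 16899.7 J
Mass melted = 16899.7 / 337.0 = 50.15 g
Ice remaining = 271.8 − 50.15 = 221.65 g

m_ice remaining = 222 g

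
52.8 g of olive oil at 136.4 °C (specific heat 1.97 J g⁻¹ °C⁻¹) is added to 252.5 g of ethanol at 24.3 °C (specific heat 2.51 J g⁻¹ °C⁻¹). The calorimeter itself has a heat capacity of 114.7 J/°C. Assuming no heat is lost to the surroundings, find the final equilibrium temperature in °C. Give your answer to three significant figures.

Heat lost by olive oil = heat gained by ethanol + calorimeter.
(52.8)(1.97)(136.4 − T) = [(252.5)(2.51) + 114.7](T − 24.3)
104.016 (136.4 − T) = 748.475 (T − 24.3)
14188 − 104.016 T = 748.475 T − 18188
32376 = 852.491 T
T = 37.98 °C

T_f = 38.0 °C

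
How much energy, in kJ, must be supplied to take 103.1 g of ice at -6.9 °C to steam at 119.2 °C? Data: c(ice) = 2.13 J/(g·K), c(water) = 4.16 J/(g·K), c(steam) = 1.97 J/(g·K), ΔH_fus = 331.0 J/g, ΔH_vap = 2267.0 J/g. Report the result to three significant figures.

q = 316 kJ

q1 (heat ice -6.9→0.0 °C): 103.1 × 2.13 × 6.9 = 1515 J
q2 (melt at 0 °C): 103.1 × 331.0 = 34126 J
q3 (heat water 0.0→100.0 °C): 103.1 × 4.16 × 100.0 = 42890 J
q4 (vaporize at 100 °C): 103.1 × 2267.0 = 233728 J
q5 (heat steam 100.0→119.2 °C): 103.1 × 1.97 × 19.2 = 3900 J
Total: 1515 + 34126 + 42890 + 233728 + 3900 = 316159 J = 316 kJ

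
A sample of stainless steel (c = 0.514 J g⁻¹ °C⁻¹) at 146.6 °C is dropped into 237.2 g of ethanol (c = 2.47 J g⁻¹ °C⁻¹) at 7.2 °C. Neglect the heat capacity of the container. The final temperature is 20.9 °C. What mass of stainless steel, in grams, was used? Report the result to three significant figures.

q_gained = (237.2 × 2.47) × (20.9 − 7.2) = 8027 J
q_lost = m × 0.514 × (146.6 − 20.9) = 64.6098 m
m = 8027 / 64.6098 = 124 g

m = 124 g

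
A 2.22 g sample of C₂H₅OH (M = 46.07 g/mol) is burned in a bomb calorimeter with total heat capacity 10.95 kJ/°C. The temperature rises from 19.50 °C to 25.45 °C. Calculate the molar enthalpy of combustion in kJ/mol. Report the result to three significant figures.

ΔH = -1350 kJ/mol

ΔT = 25.45 − 19.50 = 5.95 °C
q_cal = C_cal × ΔT = 10.95 × 5.95 = 65.1525 kJ
n = 2.22 / 46.07 = 0.04819 mol
q_rxn = −q_cal = -65.1525 kJ
ΔH = -65.1525 / 0.04819 = -1352 kJ/mol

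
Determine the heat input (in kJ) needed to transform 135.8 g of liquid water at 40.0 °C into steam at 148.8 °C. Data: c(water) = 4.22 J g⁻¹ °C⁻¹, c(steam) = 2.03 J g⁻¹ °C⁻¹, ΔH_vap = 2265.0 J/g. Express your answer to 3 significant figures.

q = 355 kJ

q1 (heat water 40.0→100.0 °C): 135.8 × 4.22 × 60.0 = 34385 J
q2 (vaporize at 100 °C): 135.8 × 2265.0 = 307587 J
q3 (heat steam 100.0→148.8 °C): 135.8 × 2.03 × 48.8 = 13453 J
Total: 34385 + 307587 + 13453 = 355425 J = 355 kJ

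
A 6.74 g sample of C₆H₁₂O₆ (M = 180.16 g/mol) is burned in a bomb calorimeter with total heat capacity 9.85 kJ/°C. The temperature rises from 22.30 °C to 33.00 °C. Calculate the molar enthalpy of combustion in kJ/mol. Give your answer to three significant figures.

ΔH = -2820 kJ/mol

ΔT = 33.00 − 22.30 = 10.70 °C
q_cal = C_cal × ΔT = 9.85 × 10.70 = 105.395 kJ
n = 6.74 / 180.16 = 0.03741 mol
q_rxn = −q_cal = -105.395 kJ
ΔH = -105.395 / 0.03741 = -2817 kJ/mol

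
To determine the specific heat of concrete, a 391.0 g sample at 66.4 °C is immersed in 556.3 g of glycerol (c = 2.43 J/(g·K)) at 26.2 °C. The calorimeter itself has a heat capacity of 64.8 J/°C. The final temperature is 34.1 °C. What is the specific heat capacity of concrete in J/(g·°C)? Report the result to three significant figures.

q_gained = (556.3 × 2.43 + 64.8) × (34.1 − 26.2) = 11190 J
q_lost = 391.0 × c × (66.4 − 34.1) = 12629.3 c
Set equal: c = 11190 / 12629.3 = 0.886 J/(g·°C)

c = 0.886 J/(g·°C)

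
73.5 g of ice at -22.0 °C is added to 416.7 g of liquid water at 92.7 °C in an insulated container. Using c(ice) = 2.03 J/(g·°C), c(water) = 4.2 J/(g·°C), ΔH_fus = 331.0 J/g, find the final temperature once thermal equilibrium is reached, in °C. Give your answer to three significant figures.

T_f = 65.4 °C

Heat to bring ice to 0 °C and melt it: q₁ = 73.5×2.03×22.0 + 73.5×331.0 = 27611 J
Heat the water can supply cooling to 0 °C: 416.7×4.2×92.7 = 162238 J > q₁, so all ice melts.
Energy balance: 416.7×4.2×(92.7 − T) = 27611 + 73.5×4.2×(T − 0)
1750.14(92.7 − T) = 27611 + 308.7 T
162238 − 27611 = 2058.84 T
T = 134627 / 2058.84 = 65.39 °C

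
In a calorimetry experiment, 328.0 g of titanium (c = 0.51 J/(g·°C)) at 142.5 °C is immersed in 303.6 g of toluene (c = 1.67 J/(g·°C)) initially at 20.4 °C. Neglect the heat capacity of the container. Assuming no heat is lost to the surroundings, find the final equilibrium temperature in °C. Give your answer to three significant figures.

T_f = 50.7 °C

Heat lost by titanium = heat gained by toluene.
(328.0)(0.51)(142.5 − T) = (303.6)(1.67)(T − 20.4)
167.28 (142.5 − T) = 507.012 (T − 20.4)
23837 − 167.28 T = 507.012 T − 10343
34180 = 674.292 T
T = 50.69 °C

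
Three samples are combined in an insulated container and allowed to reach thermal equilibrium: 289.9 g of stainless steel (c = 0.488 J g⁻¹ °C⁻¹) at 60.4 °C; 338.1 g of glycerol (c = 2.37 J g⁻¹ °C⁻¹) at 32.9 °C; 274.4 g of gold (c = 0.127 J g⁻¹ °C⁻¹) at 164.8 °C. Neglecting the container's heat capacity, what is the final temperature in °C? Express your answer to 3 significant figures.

Σ mᵢcᵢ(T − Tᵢ) = 0  ⇒  T = Σ mᵢcᵢTᵢ / Σ mᵢcᵢ
Σ mᵢcᵢ = 289.9×0.488 + 338.1×2.37 + 274.4×0.127 = 977.6170
Σ mᵢcᵢTᵢ = 141.4712×60.4 + 801.297×32.9 + 34.8488×164.8 = 40651
T = 40651 / 977.6170 = 41.58 °C

T_f = 41.6 °C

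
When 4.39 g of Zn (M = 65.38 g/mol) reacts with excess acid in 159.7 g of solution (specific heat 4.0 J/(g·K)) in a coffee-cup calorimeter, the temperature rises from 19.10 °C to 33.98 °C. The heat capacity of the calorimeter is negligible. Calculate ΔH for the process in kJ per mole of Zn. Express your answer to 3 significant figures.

|ΔT| = |33.98 − 19.10| = 14.88 °C
|q_surr| = (159.7 × 4.0) × 14.88 = 638.8 × 14.88 = 9505 J
n(Zn) = 4.39 / 65.38 = 0.06715 mol
Temperature rose, so q_rxn = −|q_surr| = -9.505 kJ
ΔH = q_rxn / n = -141.5 kJ/mol

ΔH = -142 kJ/mol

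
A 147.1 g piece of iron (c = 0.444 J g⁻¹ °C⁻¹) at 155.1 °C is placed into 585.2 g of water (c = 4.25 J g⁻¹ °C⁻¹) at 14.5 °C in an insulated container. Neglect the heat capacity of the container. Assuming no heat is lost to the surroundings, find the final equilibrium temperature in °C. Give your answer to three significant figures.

Heat lost by iron = heat gained by water.
(147.1)(0.444)(155.1 − T) = (585.2)(4.25)(T − 14.5)
65.3124 (155.1 − T) = 2487.1 (T − 14.5)
10130 − 65.3124 T = 2487.1 T − 36063
46193 = 2552.4124 T
T = 18.10 °C

T_f = 18.1 °C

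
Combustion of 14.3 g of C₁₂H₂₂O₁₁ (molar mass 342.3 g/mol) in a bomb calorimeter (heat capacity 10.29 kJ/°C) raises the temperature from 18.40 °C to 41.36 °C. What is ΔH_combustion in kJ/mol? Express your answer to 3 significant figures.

ΔH = -5660 kJ/mol

ΔT = 41.36 − 18.40 = 22.96 °C
q_cal = C_cal × ΔT = 10.29 × 22.96 = 236.2584 kJ
n = 14.3 / 342.3 = 0.041776 mol
q_rxn = −q_cal = -236.2584 kJ
ΔH = -236.2584 / 0.041776 = -5655 kJ/mol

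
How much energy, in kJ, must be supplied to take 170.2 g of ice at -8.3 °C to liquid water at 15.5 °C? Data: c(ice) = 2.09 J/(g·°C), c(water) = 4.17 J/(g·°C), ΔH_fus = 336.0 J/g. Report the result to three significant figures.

q1 (heat ice -8.3→0.0 °C): 170.2 × 2.09 × 8.3 = 2952 J
q2 (melt at 0 °C): 170.2 × 336.0 = 57187 J
q3 (heat water 0.0→15.5 °C): 170.2 × 4.17 × 15.5 = 11001 J
Total: 2952 + 57187 + 11001 = 71140 J = 71.1 kJ

q = 71.1 kJ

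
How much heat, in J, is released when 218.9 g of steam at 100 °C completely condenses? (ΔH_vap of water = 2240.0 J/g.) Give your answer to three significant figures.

q = m × ΔH_vap = 218.9 × 2240.0 = 490300 J

q = 490000 J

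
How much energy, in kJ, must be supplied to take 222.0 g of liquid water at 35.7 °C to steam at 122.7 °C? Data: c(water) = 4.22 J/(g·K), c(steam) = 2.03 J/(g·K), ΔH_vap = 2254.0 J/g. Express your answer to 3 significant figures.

q = 571 kJ

q1 (heat water 35.7→100.0 °C): 222.0 × 4.22 × 64.3 = 60239 J
q2 (vaporize at 100 °C): 222.0 × 2254.0 = 500388 J
q3 (heat steam 100.0→122.7 °C): 222.0 × 2.03 × 22.7 = 10230 J
Total: 60239 + 500388 + 10230 = 570857 J = 571 kJ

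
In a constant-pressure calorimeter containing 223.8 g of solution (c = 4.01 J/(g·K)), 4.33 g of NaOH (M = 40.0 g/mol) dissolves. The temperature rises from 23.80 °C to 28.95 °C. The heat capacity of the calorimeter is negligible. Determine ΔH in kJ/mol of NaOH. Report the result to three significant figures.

|ΔT| = |28.95 − 23.80| = 5.15 °C
|q_surr| = (223.8 × 4.01) × 5.15 = 897.438 × 5.15 = 4622 J
n(NaOH) = 4.33 / 40.0 = 0.1083 mol
Temperature rose, so q_rxn = −|q_surr| = -4.622 kJ
ΔH = q_rxn / n = -42.68 kJ/mol

ΔH = -42.7 kJ/mol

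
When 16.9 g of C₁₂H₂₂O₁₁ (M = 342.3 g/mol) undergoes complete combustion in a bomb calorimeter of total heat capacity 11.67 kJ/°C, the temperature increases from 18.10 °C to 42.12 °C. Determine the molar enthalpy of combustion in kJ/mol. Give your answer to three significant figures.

ΔH = -5680 kJ/mol

ΔT = 42.12 − 18.10 = 24.02 °C
q_cal = C_cal × ΔT = 11.67 × 24.02 = 280.3134 kJ
n = 16.9 / 342.3 = 0.04937 mol
q_rxn = −q_cal = -280.3134 kJ
ΔH = -280.3134 / 0.04937 = -5678 kJ/mol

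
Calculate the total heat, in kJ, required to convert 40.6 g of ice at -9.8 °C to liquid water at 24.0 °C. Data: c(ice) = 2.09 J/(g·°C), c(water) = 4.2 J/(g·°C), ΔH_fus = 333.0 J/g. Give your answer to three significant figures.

q = 18.4 kJ

q1 (heat ice -9.8→0.0 °C): 40.6 × 2.09 × 9.8 = 832 J
q2 (melt at 0 °C): 40.6 × 333.0 = 13520 J
q3 (heat water 0.0→24.0 °C): 40.6 × 4.2 × 24.0 = 4092 J
Total: 832 + 13520 + 4092 = 18444 J = 18.4 kJ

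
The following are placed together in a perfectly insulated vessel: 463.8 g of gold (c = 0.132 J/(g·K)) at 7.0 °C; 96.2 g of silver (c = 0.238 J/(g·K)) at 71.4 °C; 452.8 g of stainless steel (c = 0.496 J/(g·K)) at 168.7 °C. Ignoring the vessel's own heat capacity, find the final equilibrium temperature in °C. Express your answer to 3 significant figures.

T_f = 129 °C

Σ mᵢcᵢ(T − Tᵢ) = 0  ⇒  T = Σ mᵢcᵢTᵢ / Σ mᵢcᵢ
Σ mᵢcᵢ = 463.8×0.132 + 96.2×0.238 + 452.8×0.496 = 308.7060
Σ mᵢcᵢTᵢ = 61.2216×7.0 + 22.8956×71.4 + 224.5888×168.7 = 39951
T = 39951 / 308.7060 = 129.4 °C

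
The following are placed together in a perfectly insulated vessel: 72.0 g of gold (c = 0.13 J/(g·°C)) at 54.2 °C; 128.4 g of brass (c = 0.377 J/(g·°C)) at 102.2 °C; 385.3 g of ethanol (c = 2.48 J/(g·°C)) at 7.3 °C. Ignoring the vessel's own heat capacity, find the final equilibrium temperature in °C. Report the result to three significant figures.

T_f = 12.3 °C

Σ mᵢcᵢ(T − Tᵢ) = 0  ⇒  T = Σ mᵢcᵢTᵢ / Σ mᵢcᵢ
Σ mᵢcᵢ = 72.0×0.13 + 128.4×0.377 + 385.3×2.48 = 1013.3108
Σ mᵢcᵢTᵢ = 9.36×54.2 + 48.4068×102.2 + 955.544×7.3 = 12430
T = 12430 / 1013.3108 = 12.27 °C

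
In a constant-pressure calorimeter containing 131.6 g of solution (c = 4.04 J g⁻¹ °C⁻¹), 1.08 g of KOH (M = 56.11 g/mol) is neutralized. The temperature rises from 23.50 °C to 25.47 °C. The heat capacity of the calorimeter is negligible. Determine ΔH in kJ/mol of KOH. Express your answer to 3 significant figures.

ΔH = -54.4 kJ/mol

|ΔT| = |25.47 − 23.50| = 1.97 °C
|q_surr| = (131.6 × 4.04) × 1.97 = 531.664 × 1.97 = 1047 J
n(KOH) = 1.08 / 56.11 = 0.01925 mol
Temperature rose, so q_rxn = −|q_surr| = -1.047 kJ
ΔH = q_rxn / n = -54.39 kJ/mol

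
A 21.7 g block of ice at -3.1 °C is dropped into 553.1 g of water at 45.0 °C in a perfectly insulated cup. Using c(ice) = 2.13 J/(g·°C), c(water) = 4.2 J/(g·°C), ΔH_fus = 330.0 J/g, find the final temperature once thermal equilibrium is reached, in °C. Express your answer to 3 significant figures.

T_f = 40.3 °C

Heat to bring ice to 0 °C and melt it: q₁ = 21.7×2.13×3.1 + 21.7×330.0 = 7304.3 J
Heat the water can supply cooling to 0 °C: 553.1×4.2×45.0 = 104536 J > q₁, so all ice melts.
Energy balance: 553.1×4.2×(45.0 − T) = 7304.3 + 21.7×4.2×(T − 0)
2323.02(45.0 − T) = 7304.3 + 91.14 T
104536 − 7304.3 = 2414.16 T
T = 97231.7 / 2414.16 = 40.28 °C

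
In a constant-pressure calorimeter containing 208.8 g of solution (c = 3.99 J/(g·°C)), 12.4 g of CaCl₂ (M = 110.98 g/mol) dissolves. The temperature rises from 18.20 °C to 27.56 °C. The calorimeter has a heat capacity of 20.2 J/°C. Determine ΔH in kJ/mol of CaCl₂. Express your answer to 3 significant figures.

|ΔT| = |27.56 − 18.20| = 9.36 °C
|q_surr| = (208.8 × 3.99 + 20.2) × 9.36 = 853.312 × 9.36 = 7987 J
n(CaCl₂) = 12.4 / 110.98 = 0.1117 mol
Temperature rose, so q_rxn = −|q_surr| = -7.987 kJ
ΔH = q_rxn / n = -71.50 kJ/mol

ΔH = -71.5 kJ/mol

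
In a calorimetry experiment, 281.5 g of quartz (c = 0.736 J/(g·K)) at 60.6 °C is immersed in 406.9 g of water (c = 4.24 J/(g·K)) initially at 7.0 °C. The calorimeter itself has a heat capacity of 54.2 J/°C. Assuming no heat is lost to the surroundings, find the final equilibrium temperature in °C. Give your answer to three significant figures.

Heat lost by quartz = heat gained by water + calorimeter.
(281.5)(0.736)(60.6 − T) = [(406.9)(4.24) + 54.2](T − 7.0)
207.184 (60.6 − T) = 1779.456 (T − 7.0)
12555 − 207.184 T = 1779.456 T − 12456
25011 = 1986.640 T
T = 12.59 °C

T_f = 12.6 °C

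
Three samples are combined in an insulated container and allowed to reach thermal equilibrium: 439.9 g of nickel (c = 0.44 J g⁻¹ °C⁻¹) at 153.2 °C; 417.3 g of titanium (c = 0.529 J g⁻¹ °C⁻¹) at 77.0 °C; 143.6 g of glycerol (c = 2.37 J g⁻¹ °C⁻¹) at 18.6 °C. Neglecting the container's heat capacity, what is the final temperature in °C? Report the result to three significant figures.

Σ mᵢcᵢ(T − Tᵢ) = 0  ⇒  T = Σ mᵢcᵢTᵢ / Σ mᵢcᵢ
Σ mᵢcᵢ = 439.9×0.44 + 417.3×0.529 + 143.6×2.37 = 754.6397
Σ mᵢcᵢTᵢ = 193.556×153.2 + 220.7517×77.0 + 340.332×18.6 = 52981
T = 52981 / 754.6397 = 70.21 °C

T_f = 70.2 °C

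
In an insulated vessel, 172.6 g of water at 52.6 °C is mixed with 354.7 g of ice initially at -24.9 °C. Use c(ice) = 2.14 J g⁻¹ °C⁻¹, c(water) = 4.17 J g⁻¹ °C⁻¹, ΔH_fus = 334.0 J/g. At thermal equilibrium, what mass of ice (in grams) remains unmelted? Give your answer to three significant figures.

Heat to warm all ice to 0 °C: 354.7×2.14×24.9 = 18901 J
Heat released by water cooling to 0 °C: 172.6×4.17×52.6 = 37858 J
37858 J < 18901 + 354.7×334.0 = 137370.8 J, so not all ice melts; final T = 0 °C.
Heat left for melting: 37858 − 18901 = 18957 J
Mass melted = 18957 / 334.0 = 56.76 g
Ice remaining = 354.7 − 56.76 = 297.94 g

m_ice remaining = 298 g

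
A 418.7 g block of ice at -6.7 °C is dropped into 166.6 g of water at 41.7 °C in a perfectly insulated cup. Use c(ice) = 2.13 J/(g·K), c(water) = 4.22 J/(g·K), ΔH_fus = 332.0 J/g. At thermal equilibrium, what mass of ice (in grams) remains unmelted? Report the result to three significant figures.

Heat to warm all ice to 0 °C: 418.7×2.13×6.7 = 5975.3 J
Heat released by water cooling to 0 °C: 166.6×4.22×41.7 = 29317 J
29317 J < 5975.3 + 418.7×332.0 = 144983.7 J, so not all ice melts; final T = 0 °C.
Heat left for melting: 29317 − 5975.3 = 23341.7 J
Mass melted = 23341.7 / 332.0 = 70.31 g
Ice remaining = 418.7 − 70.31 = 348.39 g

m_ice remaining = 348 g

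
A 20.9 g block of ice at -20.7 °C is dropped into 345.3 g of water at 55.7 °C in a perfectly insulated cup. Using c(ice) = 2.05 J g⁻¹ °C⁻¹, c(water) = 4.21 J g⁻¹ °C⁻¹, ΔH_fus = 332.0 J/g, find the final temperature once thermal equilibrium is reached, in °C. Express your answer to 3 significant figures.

T_f = 47.4 °C

Heat to bring ice to 0 °C and melt it: q₁ = 20.9×2.05×20.7 + 20.9×332.0 = 7825.7 J
Heat the water can supply cooling to 0 °C: 345.3×4.21×55.7 = 80971.8 J > q₁, so all ice melts.
Energy balance: 345.3×4.21×(55.7 − T) = 7825.7 + 20.9×4.21×(T − 0)
1453.713(55.7 − T) = 7825.7 + 87.989 T
80971.8 − 7825.7 = 1541.702 T
T = 73146.1 / 1541.702 = 47.445 °C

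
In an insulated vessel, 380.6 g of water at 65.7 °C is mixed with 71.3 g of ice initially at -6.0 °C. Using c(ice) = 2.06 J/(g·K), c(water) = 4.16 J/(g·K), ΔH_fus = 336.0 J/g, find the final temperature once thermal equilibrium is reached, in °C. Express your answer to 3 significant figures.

Heat to bring ice to 0 °C and melt it: q₁ = 71.3×2.06×6.0 + 71.3×336.0 = 24838 J
Heat the water can supply cooling to 0 °C: 380.6×4.16×65.7 = 104023 J > q₁, so all ice melts.
Energy balance: 380.6×4.16×(65.7 − T) = 24838 + 71.3×4.16×(T − 0)
1583.296(65.7 − T) = 24838 + 296.608 T
104023 − 24838 = 1879.904 T
T = 79185 / 1879.904 = 42.12 °C

T_f = 42.1 °C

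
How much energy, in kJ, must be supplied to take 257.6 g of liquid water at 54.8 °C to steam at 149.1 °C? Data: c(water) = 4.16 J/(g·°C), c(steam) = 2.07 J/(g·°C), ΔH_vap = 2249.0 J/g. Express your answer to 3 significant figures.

q1 (heat water 54.8→100.0 °C): 257.6 × 4.16 × 45.2 = 48437 J
q2 (vaporize at 100 °C): 257.6 × 2249.0 = 579342 J
q3 (heat steam 100.0→149.1 °C): 257.6 × 2.07 × 49.1 = 26182 J
Total: 48437 + 579342 + 26182 = 653961 J = 654 kJ

q = 654 kJ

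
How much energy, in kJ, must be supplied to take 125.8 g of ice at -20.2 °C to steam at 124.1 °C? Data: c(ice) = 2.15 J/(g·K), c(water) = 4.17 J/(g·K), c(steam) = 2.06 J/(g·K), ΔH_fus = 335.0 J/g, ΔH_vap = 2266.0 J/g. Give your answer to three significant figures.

q = 391 kJ

q1 (heat ice -20.2→0.0 °C): 125.8 × 2.15 × 20.2 = 5463 J
q2 (melt at 0 °C): 125.8 × 335.0 = 42143 J
q3 (heat water 0.0→100.0 °C): 125.8 × 4.17 × 100.0 = 52459 J
q4 (vaporize at 100 °C): 125.8 × 2266.0 = 285063 J
q5 (heat steam 100.0→124.1 °C): 125.8 × 2.06 × 24.1 = 6245 J
Total: 5463 + 42143 + 52459 + 285063 + 6245 = 391373 J = 391 kJ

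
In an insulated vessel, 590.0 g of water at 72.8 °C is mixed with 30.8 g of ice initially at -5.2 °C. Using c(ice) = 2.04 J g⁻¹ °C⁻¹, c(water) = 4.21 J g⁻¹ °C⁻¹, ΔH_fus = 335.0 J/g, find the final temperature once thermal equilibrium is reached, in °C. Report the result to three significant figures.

T_f = 65.1 °C

Heat to bring ice to 0 °C and melt it: q₁ = 30.8×2.04×5.2 + 30.8×335.0 = 10645 J
Heat the water can supply cooling to 0 °C: 590.0×4.21×72.8 = 180828 J > q₁, so all ice melts.
Energy balance: 590.0×4.21×(72.8 − T) = 10645 + 30.8×4.21×(T − 0)
2483.9(72.8 − T) = 10645 + 129.668 T
180828 − 10645 = 2613.568 T
T = 170183 / 2613.568 = 65.12 °C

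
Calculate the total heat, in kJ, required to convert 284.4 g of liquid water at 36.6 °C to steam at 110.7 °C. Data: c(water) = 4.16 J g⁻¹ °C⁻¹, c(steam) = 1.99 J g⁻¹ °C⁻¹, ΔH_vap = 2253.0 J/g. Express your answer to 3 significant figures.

q = 722 kJ

q1 (heat water 36.6→100.0 °C): 284.4 × 4.16 × 63.4 = 75009 J
q2 (vaporize at 100 °C): 284.4 × 2253.0 = 640753 J
q3 (heat steam 100.0→110.7 °C): 284.4 × 1.99 × 10.7 = 6056 J
Total: 75009 + 640753 + 6056 = 721818 J = 722 kJ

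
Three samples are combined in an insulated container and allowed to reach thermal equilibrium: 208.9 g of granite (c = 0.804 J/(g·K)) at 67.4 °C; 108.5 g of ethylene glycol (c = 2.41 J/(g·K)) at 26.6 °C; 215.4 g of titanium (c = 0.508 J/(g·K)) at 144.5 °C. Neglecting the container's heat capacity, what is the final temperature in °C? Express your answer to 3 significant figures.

T_f = 63.3 °C

Σ mᵢcᵢ(T − Tᵢ) = 0  ⇒  T = Σ mᵢcᵢTᵢ / Σ mᵢcᵢ
Σ mᵢcᵢ = 208.9×0.804 + 108.5×2.41 + 215.4×0.508 = 538.8638
Σ mᵢcᵢTᵢ = 167.9556×67.4 + 261.485×26.6 + 109.4232×144.5 = 34087
T = 34087 / 538.8638 = 63.26 °C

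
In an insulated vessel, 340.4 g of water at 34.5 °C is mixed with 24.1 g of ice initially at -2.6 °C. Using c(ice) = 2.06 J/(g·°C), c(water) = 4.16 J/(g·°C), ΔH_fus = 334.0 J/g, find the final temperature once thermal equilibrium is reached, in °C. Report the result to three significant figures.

Heat to bring ice to 0 °C and melt it: q₁ = 24.1×2.06×2.6 + 24.1×334.0 = 8178.5 J
Heat the water can supply cooling to 0 °C: 340.4×4.16×34.5 = 48854.2 J > q₁, so all ice melts.
Energy balance: 340.4×4.16×(34.5 − T) = 8178.5 + 24.1×4.16×(T − 0)
1416.064(34.5 − T) = 8178.5 + 100.256 T
48854.2 − 8178.5 = 1516.320 T
T = 40675.7 / 1516.320 = 26.83 °C

T_f = 26.8 °C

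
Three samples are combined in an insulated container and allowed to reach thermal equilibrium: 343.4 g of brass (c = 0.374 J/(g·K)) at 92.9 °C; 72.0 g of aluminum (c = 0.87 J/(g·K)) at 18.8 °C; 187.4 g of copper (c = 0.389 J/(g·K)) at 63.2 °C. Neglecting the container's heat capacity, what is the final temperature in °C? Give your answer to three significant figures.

T_f = 67.1 °C

Σ mᵢcᵢ(T − Tᵢ) = 0  ⇒  T = Σ mᵢcᵢTᵢ / Σ mᵢcᵢ
Σ mᵢcᵢ = 343.4×0.374 + 72.0×0.87 + 187.4×0.389 = 263.9702
Σ mᵢcᵢTᵢ = 128.4316×92.9 + 62.64×18.8 + 72.8986×63.2 = 17716
T = 17716 / 263.9702 = 67.11 °C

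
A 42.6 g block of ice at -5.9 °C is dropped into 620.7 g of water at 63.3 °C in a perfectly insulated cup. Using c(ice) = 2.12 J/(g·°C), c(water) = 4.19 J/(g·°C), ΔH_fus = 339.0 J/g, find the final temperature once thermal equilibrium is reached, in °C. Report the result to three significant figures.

Heat to bring ice to 0 °C and melt it: q₁ = 42.6×2.12×5.9 + 42.6×339.0 = 14974 J
Heat the water can supply cooling to 0 °C: 620.7×4.19×63.3 = 164626 J > q₁, so all ice melts.
Energy balance: 620.7×4.19×(63.3 − T) = 14974 + 42.6×4.19×(T − 0)
2600.733(63.3 − T) = 14974 + 178.494 T
164626 − 14974 = 2779.227 T
T = 149652 / 2779.227 = 53.847 °C

T_f = 53.8 °C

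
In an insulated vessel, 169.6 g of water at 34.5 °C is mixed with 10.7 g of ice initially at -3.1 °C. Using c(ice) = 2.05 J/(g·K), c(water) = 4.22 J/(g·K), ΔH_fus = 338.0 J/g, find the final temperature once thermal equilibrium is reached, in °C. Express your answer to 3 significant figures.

T_f = 27.6 °C

Heat to bring ice to 0 °C and melt it: q₁ = 10.7×2.05×3.1 + 10.7×338.0 = 3684.6 J
Heat the water can supply cooling to 0 °C: 169.6×4.22×34.5 = 24692.1 J > q₁, so all ice melts.
Energy balance: 169.6×4.22×(34.5 − T) = 3684.6 + 10.7×4.22×(T − 0)
715.712(34.5 − T) = 3684.6 + 45.154 T
24692.1 − 3684.6 = 760.866 T
T = 21007.5 / 760.866 = 27.61 °C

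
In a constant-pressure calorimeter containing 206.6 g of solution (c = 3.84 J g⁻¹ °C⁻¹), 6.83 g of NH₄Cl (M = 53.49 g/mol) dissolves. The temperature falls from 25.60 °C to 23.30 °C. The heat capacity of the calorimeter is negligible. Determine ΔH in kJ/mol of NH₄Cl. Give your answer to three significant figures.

ΔH = 14.3 kJ/mol

|ΔT| = |23.30 − 25.60| = 2.30 °C
|q_surr| = (206.6 × 3.84) × 2.30 = 793.344 × 2.30 = 1825 J
n(NH₄Cl) = 6.83 / 53.49 = 0.1277 mol
Temperature fell, so q_rxn = +|q_surr| = 1.825 kJ
ΔH = q_rxn / n = 14.29 kJ/mol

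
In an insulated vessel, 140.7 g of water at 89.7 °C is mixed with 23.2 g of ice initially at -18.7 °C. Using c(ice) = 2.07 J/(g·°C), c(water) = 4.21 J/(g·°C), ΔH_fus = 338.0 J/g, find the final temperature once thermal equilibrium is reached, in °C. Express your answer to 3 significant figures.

Heat to bring ice to 0 °C and melt it: q₁ = 23.2×2.07×18.7 + 23.2×338.0 = 8739.6 J
Heat the water can supply cooling to 0 °C: 140.7×4.21×89.7 = 53133.5 J > q₁, so all ice melts.
Energy balance: 140.7×4.21×(89.7 − T) = 8739.6 + 23.2×4.21×(T − 0)
592.347(89.7 − T) = 8739.6 + 97.672 T
53133.5 − 8739.6 = 690.019 T
T = 44393.9 / 690.019 = 64.34 °C

T_f = 64.3 °C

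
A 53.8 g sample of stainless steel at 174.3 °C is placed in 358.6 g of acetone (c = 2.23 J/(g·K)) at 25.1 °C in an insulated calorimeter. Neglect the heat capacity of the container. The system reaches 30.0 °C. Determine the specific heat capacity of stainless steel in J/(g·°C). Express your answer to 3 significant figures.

c = 0.505 J/(g·°C)

q_gained = (358.6 × 2.23) × (30.0 − 25.1) = 3918 J
q_lost = 53.8 × c × (174.3 − 30.0) = 7763.34 c
Set equal: c = 3918 / 7763.34 = 0.505 J/(g·°C)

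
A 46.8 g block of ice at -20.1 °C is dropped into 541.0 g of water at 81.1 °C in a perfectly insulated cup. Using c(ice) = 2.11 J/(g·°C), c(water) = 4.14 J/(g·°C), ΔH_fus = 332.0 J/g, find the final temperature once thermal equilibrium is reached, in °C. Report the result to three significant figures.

Heat to bring ice to 0 °C and melt it: q₁ = 46.8×2.11×20.1 + 46.8×332.0 = 17522 J
Heat the water can supply cooling to 0 °C: 541.0×4.14×81.1 = 181643 J > q₁, so all ice melts.
Energy balance: 541.0×4.14×(81.1 − T) = 17522 + 46.8×4.14×(T − 0)
2239.74(81.1 − T) = 17522 + 193.752 T
181643 − 17522 = 2433.492 T
T = 164121 / 2433.492 = 67.44 °C

T_f = 67.4 °C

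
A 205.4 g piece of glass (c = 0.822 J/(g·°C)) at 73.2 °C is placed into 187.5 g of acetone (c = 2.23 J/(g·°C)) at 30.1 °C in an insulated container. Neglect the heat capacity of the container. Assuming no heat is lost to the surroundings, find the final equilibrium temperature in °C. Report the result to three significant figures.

T_f = 42.5 °C

Heat lost by glass = heat gained by acetone.
(205.4)(0.822)(73.2 − T) = (187.5)(2.23)(T − 30.1)
168.8388 (73.2 − T) = 418.125 (T − 30.1)
12359 − 168.8388 T = 418.125 T − 12586
24945 = 586.9638 T
T = 42.50 °C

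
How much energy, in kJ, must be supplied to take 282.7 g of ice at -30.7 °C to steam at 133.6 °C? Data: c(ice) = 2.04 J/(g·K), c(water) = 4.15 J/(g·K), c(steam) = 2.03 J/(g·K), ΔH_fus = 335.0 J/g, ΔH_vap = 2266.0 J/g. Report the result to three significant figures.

q1 (heat ice -30.7→0.0 °C): 282.7 × 2.04 × 30.7 = 17705 J
q2 (melt at 0 °C): 282.7 × 335.0 = 94705 J
q3 (heat water 0.0→100.0 °C): 282.7 × 4.15 × 100.0 = 117321 J
q4 (vaporize at 100 °C): 282.7 × 2266.0 = 640598 J
q5 (heat steam 100.0→133.6 °C): 282.7 × 2.03 × 33.6 = 19282 J
Total: 17705 + 94705 + 117321 + 640598 + 19282 = 889611 J = 890 kJ

q = 890 kJ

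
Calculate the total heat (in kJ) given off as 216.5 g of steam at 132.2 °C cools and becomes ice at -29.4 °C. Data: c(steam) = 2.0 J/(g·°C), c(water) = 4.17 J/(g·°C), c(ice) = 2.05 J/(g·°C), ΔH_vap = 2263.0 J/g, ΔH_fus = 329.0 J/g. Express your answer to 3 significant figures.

q1 (cool steam 132.2→100 °C): 216.5 × 2.0 × 32.2 = 13943 J
q2 (condense at 100 °C): 216.5 × 2263.0 = 489940 J
q3 (cool water 100→0 °C): 216.5 × 4.17 × 100.0 = 90281 J
q4 (freeze at 0 °C): 216.5 × 329.0 = 71229 J
q5 (cool ice 0→-29.4 °C): 216.5 × 2.05 × 29.4 = 13048 J
Total: 13943 + 489940 + 90281 + 71229 + 13048 = 678441 J = 678 kJ

q = 678 kJ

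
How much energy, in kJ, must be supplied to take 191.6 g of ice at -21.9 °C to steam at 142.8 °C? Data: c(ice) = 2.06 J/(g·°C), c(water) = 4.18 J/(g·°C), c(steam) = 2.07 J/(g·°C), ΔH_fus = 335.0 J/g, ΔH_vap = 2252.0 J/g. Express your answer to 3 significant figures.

q1 (heat ice -21.9→0.0 °C): 191.6 × 2.06 × 21.9 = 8644 J
q2 (melt at 0 °C): 191.6 × 335.0 = 64186 J
q3 (heat water 0.0→100.0 °C): 191.6 × 4.18 × 100.0 = 80089 J
q4 (vaporize at 100 °C): 191.6 × 2252.0 = 431483 J
q5 (heat steam 100.0→142.8 °C): 191.6 × 2.07 × 42.8 = 16975 J
Total: 8644 + 64186 + 80089 + 431483 + 16975 = 601377 J = 601 kJ

q = 601 kJ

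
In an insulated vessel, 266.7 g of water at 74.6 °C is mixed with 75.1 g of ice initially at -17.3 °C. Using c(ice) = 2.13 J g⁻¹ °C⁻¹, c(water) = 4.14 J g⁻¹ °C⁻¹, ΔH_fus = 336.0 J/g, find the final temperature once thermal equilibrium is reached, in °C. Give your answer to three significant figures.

Heat to bring ice to 0 °C and melt it: q₁ = 75.1×2.13×17.3 + 75.1×336.0 = 28001 J
Heat the water can supply cooling to 0 °C: 266.7×4.14×74.6 = 82368.7 J > q₁, so all ice melts.
Energy balance: 266.7×4.14×(74.6 − T) = 28001 + 75.1×4.14×(T − 0)
1104.138(74.6 − T) = 28001 + 310.914 T
82368.7 − 28001 = 1415.052 T
T = 54367.7 / 1415.052 = 38.42 °C

T_f = 38.4 °C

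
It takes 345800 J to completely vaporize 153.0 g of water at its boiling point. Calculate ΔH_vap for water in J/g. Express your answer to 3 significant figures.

ΔH_vap = 2260 J/g

ΔH_vap = q / m = 345800 / 153.0 = 2260 J/g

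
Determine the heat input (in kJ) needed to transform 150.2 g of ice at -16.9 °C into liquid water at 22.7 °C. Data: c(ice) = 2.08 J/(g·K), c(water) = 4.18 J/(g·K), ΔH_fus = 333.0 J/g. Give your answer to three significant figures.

q = 69.5 kJ

q1 (heat ice -16.9→0.0 °C): 150.2 × 2.08 × 16.9 = 5280 J
q2 (melt at 0 °C): 150.2 × 333.0 = 50017 J
q3 (heat water 0.0→22.7 °C): 150.2 × 4.18 × 22.7 = 14252 J
Total: 5280 + 50017 + 14252 = 69549 J = 69.5 kJ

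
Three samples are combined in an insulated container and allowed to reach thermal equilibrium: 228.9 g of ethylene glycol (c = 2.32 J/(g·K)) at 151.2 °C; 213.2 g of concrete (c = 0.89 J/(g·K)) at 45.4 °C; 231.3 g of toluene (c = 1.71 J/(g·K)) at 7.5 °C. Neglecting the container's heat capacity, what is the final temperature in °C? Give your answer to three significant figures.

Σ mᵢcᵢ(T − Tᵢ) = 0  ⇒  T = Σ mᵢcᵢTᵢ / Σ mᵢcᵢ
Σ mᵢcᵢ = 228.9×2.32 + 213.2×0.89 + 231.3×1.71 = 1116.319
Σ mᵢcᵢTᵢ = 531.048×151.2 + 189.748×45.4 + 395.523×7.5 = 91875
T = 91875 / 1116.319 = 82.30 °C

T_f = 82.3 °C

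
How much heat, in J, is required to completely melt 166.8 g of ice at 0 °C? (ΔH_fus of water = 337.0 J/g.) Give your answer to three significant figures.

q = m × ΔH_fus = 166.8 × 337.0 = 56210 J

q = 56200 J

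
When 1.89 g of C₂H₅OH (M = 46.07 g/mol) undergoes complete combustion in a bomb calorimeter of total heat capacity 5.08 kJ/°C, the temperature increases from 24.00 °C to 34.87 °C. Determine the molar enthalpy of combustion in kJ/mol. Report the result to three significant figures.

ΔH = -1350 kJ/mol

ΔT = 34.87 − 24.00 = 10.87 °C
q_cal = C_cal × ΔT = 5.08 × 10.87 = 55.2196 kJ
n = 1.89 / 46.07 = 0.04102 mol
q_rxn = −q_cal = -55.2196 kJ
ΔH = -55.2196 / 0.04102 = -1346 kJ/mol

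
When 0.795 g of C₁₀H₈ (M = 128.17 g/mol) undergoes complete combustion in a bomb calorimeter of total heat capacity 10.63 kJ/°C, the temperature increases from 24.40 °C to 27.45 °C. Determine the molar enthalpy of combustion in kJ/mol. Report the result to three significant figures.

ΔT = 27.45 − 24.40 = 3.05 °C
q_cal = C_cal × ΔT = 10.63 × 3.05 = 32.4215 kJ
n = 0.795 / 128.17 = 0.006203 mol
q_rxn = −q_cal = -32.4215 kJ
ΔH = -32.4215 / 0.006203 = -5227 kJ/mol

ΔH = -5230 kJ/mol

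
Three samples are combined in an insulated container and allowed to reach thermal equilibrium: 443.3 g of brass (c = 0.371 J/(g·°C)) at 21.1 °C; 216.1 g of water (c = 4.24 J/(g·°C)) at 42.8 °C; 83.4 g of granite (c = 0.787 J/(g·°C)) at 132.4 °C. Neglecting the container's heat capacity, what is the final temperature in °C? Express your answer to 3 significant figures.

T_f = 44.8 °C

Σ mᵢcᵢ(T − Tᵢ) = 0  ⇒  T = Σ mᵢcᵢTᵢ / Σ mᵢcᵢ
Σ mᵢcᵢ = 443.3×0.371 + 216.1×4.24 + 83.4×0.787 = 1146.3641
Σ mᵢcᵢTᵢ = 164.4643×21.1 + 916.264×42.8 + 65.6358×132.4 = 51376
T = 51376 / 1146.3641 = 44.82 °C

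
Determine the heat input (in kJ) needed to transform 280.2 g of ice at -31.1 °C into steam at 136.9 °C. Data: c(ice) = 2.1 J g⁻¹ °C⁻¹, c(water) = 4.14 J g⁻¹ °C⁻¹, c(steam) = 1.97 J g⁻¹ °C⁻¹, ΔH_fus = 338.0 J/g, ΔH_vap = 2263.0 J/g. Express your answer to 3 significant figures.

q = 883 kJ

q1 (heat ice -31.1→0.0 °C): 280.2 × 2.1 × 31.1 = 18300 J
q2 (melt at 0 °C): 280.2 × 338.0 = 94708 J
q3 (heat water 0.0→100.0 °C): 280.2 × 4.14 × 100.0 = 116003 J
q4 (vaporize at 100 °C): 280.2 × 2263.0 = 634093 J
q5 (heat steam 100.0→136.9 °C): 280.2 × 1.97 × 36.9 = 20369 J
Total: 18300 + 94708 + 116003 + 634093 + 20369 = 883473 J = 883 kJ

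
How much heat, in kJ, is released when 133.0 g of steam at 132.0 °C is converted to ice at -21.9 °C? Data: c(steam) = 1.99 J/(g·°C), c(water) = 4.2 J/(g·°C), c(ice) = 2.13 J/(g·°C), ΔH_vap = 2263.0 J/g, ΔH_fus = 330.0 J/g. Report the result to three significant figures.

q = 415 kJ

q1 (cool steam 132.0→100 °C): 133.0 × 1.99 × 32.0 = 8469 J
q2 (condense at 100 °C): 133.0 × 2263.0 = 300979 J
q3 (cool water 100→0 °C): 133.0 × 4.2 × 100.0 = 55860 J
q4 (freeze at 0 °C): 133.0 × 330.0 = 43890 J
q5 (cool ice 0→-21.9 °C): 133.0 × 2.13 × 21.9 = 6204 J
Total: 8469 + 300979 + 55860 + 43890 + 6204 = 415402 J = 415 kJ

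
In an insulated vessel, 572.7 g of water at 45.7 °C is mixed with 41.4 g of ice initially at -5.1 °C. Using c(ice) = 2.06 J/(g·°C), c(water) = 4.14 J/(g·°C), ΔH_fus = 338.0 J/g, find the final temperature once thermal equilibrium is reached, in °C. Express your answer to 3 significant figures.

Heat to bring ice to 0 °C and melt it: q₁ = 41.4×2.06×5.1 + 41.4×338.0 = 14428 J
Heat the water can supply cooling to 0 °C: 572.7×4.14×45.7 = 108354 J > q₁, so all ice melts.
Energy balance: 572.7×4.14×(45.7 − T) = 14428 + 41.4×4.14×(T − 0)
2370.978(45.7 − T) = 14428 + 171.396 T
108354 − 14428 = 2542.374 T
T = 93926 / 2542.374 = 36.94 °C

T_f = 36.9 °C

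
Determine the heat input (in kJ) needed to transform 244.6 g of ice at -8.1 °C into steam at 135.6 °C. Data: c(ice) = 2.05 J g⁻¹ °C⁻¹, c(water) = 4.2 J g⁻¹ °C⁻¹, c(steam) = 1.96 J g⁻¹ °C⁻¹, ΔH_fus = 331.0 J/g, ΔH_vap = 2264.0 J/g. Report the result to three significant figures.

q1 (heat ice -8.1→0.0 °C): 244.6 × 2.05 × 8.1 = 4062 J
q2 (melt at 0 °C): 244.6 × 331.0 = 80963 J
q3 (heat water 0.0→100.0 °C): 244.6 × 4.2 × 100.0 = 102732 J
q4 (vaporize at 100 °C): 244.6 × 2264.0 = 553774 J
q5 (heat steam 100.0→135.6 °C): 244.6 × 1.96 × 35.6 = 17067 J
Total: 4062 + 80963 + 102732 + 553774 + 17067 = 758598 J = 759 kJ

q = 759 kJ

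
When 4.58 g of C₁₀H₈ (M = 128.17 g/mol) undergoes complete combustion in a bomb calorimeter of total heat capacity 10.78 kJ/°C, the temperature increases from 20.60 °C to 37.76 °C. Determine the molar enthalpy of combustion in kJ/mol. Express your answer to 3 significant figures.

ΔH = -5180 kJ/mol

ΔT = 37.76 − 20.60 = 17.16 °C
q_cal = C_cal × ΔT = 10.78 × 17.16 = 184.9848 kJ
n = 4.58 / 128.17 = 0.03573 mol
q_rxn = −q_cal = -184.9848 kJ
ΔH = -184.9848 / 0.03573 = -5177 kJ/mol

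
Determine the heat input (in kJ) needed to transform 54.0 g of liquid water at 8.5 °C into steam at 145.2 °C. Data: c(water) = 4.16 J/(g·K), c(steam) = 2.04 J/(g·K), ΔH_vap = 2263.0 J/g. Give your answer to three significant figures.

q1 (heat water 8.5→100.0 °C): 54.0 × 4.16 × 91.5 = 20555 J
q2 (vaporize at 100 °C): 54.0 × 2263.0 = 122202 J
q3 (heat steam 100.0→145.2 °C): 54.0 × 2.04 × 45.2 = 4979 J
Total: 20555 + 122202 + 4979 = 147736 J = 148 kJ

q = 148 kJ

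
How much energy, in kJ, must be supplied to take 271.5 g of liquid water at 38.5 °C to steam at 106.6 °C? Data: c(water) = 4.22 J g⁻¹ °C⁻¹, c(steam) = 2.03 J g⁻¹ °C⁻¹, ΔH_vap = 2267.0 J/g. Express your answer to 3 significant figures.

q1 (heat water 38.5→100.0 °C): 271.5 × 4.22 × 61.5 = 70462 J
q2 (vaporize at 100 °C): 271.5 × 2267.0 = 615491 J
q3 (heat steam 100.0→106.6 °C): 271.5 × 2.03 × 6.6 = 3638 J
Total: 70462 + 615491 + 3638 = 689591 J = 690 kJ

q = 690 kJ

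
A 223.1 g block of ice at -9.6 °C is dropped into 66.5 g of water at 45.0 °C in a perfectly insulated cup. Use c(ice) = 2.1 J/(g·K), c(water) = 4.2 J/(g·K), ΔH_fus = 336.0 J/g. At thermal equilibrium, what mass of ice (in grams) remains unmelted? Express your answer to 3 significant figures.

Heat to warm all ice to 0 °C: 223.1×2.1×9.6 = 4497.7 J
Heat released by water cooling to 0 °C: 66.5×4.2×45.0 = 12569 J
12569 J < 4497.7 + 223.1×336.0 = 79459.3 J, so not all ice melts; final T = 0 °C.
Heat left for melting: 12569 − 4497.7 = 8071.3 J
Mass melted = 8071.3 / 336.0 = 24.02 g
Ice remaining = 223.1 − 24.02 = 199.08 g

m_ice remaining = 199 g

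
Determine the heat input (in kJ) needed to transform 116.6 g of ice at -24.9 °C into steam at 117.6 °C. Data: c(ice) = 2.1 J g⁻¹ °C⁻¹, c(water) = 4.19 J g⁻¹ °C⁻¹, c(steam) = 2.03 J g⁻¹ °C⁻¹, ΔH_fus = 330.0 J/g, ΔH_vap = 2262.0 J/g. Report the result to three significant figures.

q1 (heat ice -24.9→0.0 °C): 116.6 × 2.1 × 24.9 = 6097 J
q2 (melt at 0 °C): 116.6 × 330.0 = 38478 J
q3 (heat water 0.0→100.0 °C): 116.6 × 4.19 × 100.0 = 48855 J
q4 (vaporize at 100 °C): 116.6 × 2262.0 = 263749 J
q5 (heat steam 100.0→117.6 °C): 116.6 × 2.03 × 17.6 = 4166 J
Total: 6097 + 38478 + 48855 + 263749 + 4166 = 361345 J = 361 kJ

q = 361 kJ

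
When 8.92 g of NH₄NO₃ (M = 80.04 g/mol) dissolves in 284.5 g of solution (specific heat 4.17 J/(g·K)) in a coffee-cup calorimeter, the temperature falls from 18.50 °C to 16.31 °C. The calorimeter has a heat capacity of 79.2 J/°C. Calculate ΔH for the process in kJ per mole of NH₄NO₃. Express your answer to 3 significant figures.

|ΔT| = |16.31 − 18.50| = 2.19 °C
|q_surr| = (284.5 × 4.17 + 79.2) × 2.19 = 1265.565 × 2.19 = 2772 J
n(NH₄NO₃) = 8.92 / 80.04 = 0.1114 mol
Temperature fell, so q_rxn = +|q_surr| = 2.772 kJ
ΔH = q_rxn / n = 24.88 kJ/mol

ΔH = 24.9 kJ/mol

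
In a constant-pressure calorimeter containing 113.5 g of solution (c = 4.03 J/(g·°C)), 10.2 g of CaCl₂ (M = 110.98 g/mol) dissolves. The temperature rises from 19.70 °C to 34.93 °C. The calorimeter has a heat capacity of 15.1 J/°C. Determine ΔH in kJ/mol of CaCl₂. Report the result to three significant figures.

ΔH = -78.3 kJ/mol

|ΔT| = |34.93 − 19.70| = 15.23 °C
|q_surr| = (113.5 × 4.03 + 15.1) × 15.23 = 472.505 × 15.23 = 7196 J
n(CaCl₂) = 10.2 / 110.98 = 0.09191 mol
Temperature rose, so q_rxn = −|q_surr| = -7.196 kJ
ΔH = q_rxn / n = -78.29 kJ/mol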